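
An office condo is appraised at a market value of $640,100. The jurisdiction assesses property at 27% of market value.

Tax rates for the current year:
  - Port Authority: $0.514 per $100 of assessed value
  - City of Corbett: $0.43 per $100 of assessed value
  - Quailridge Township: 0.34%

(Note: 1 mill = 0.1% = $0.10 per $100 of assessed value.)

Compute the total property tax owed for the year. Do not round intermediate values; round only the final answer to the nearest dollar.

Assessed value = $640,100 × 0.27 = $172,827
Port Authority: $172,827 × 0.00514 = $888.33078
City of Corbett: $172,827 × 0.0043 = $743.1561
Quailridge Township: $172,827 × 0.0034 = $587.6118
Total = $2,219.09868

$2,219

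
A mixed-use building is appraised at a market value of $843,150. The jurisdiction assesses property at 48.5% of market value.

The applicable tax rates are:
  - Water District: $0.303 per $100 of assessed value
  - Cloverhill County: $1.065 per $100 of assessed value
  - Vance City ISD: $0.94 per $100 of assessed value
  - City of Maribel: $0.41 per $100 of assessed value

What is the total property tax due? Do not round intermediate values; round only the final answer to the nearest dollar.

Assessed value = $843,150 × 0.485 = $408,927.75
Water District: $408,927.75 × 0.00303 = $1,239.0510825
Cloverhill County: $408,927.75 × 0.01065 = $4,355.0805375
Vance City ISD: $408,927.75 × 0.0094 = $3,843.92085
City of Maribel: $408,927.75 × 0.0041 = $1,676.603775
Total = $1,239.0510825 + $4,355.0805375 + $3,843.92085 + $1,676.603775 = $11,114.656245

$11,115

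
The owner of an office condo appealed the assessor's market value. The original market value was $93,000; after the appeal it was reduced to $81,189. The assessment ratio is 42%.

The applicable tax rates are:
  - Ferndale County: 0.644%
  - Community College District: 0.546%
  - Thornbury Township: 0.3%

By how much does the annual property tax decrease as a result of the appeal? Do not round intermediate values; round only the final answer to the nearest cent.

Old assessed value = $93,000 × 0.42 = $39,060
New assessed value = $81,189 × 0.42 = $34,099.38
Combined rate = 0.00644 + 0.00546 + 0.003 = 0.0149
Old tax = $39,060 × 0.0149 = $581.994
New tax = $34,099.38 × 0.0149 = $508.080762
Reduction = $581.994 − $508.080762 = $73.913238

$73.91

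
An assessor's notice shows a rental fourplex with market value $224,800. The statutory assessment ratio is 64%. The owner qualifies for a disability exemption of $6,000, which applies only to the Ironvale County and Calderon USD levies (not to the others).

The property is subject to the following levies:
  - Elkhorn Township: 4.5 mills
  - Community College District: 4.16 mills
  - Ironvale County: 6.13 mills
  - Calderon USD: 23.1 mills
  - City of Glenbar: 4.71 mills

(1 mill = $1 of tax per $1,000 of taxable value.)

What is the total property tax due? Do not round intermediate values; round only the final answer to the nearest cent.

Assessed value = $224,800 × 0.64 = $143,872
Elkhorn Township: $143,872 × 0.0045 = $647.424
Community College District: $143,872 × 0.00416 = $598.50752
Ironvale County: ($143,872 − $6,000) × 0.00613 = $137,872 × 0.00613 = $845.15536
Calderon USD: ($143,872 − $6,000) × 0.0231 = $137,872 × 0.0231 = $3,184.8432
City of Glenbar: $143,872 × 0.00471 = $677.63712
Total = $5,953.5672

$5,953.57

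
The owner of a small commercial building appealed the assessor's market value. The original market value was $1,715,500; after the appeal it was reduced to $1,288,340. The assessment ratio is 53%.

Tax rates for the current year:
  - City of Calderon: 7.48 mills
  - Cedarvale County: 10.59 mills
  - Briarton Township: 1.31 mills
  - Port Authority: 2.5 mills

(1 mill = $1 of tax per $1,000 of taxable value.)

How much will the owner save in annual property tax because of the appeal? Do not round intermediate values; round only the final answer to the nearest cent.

$4,953.52

Old assessed value = $1,715,500 × 0.53 = $909,215
New assessed value = $1,288,340 × 0.53 = $682,820.2
Combined rate = 0.00748 + 0.01059 + 0.00131 + 0.0025 = 0.02188
Old tax = $909,215 × 0.02188 = $19,893.6242
New tax = $682,820.2 × 0.02188 = $14,940.105976
Reduction = $19,893.6242 − $14,940.105976 = $4,953.518224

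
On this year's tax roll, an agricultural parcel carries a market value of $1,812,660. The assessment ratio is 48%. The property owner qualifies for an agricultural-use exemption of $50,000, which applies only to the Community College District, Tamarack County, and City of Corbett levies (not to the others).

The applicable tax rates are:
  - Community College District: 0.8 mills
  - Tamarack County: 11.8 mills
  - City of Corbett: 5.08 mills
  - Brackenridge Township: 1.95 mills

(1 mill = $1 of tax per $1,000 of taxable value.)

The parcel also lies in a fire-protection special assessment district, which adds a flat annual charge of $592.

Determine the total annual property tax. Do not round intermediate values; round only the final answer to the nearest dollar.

$16,788

Assessed value = $1,812,660 × 0.48 = $870,076.8
Community College District: ($870,076.8 − $50,000) × 0.0008 = $820,076.8 × 0.0008 = $656.06144
Tamarack County: ($870,076.8 − $50,000) × 0.0118 = $820,076.8 × 0.0118 = $9,676.90624
City of Corbett: ($870,076.8 − $50,000) × 0.00508 = $820,076.8 × 0.00508 = $4,165.990144
Brackenridge Township: $870,076.8 × 0.00195 = $1,696.64976
Levies subtotal = $16,195.607584
Total = $16,195.607584 + $592 = $16,787.607584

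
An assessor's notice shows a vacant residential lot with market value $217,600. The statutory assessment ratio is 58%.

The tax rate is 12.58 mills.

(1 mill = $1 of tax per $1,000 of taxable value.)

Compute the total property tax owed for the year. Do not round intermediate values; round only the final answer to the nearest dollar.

$1,588

Assessed value = $217,600 × 0.58 = $126,208
Tax = $126,208 × 0.01258 = $1,587.69664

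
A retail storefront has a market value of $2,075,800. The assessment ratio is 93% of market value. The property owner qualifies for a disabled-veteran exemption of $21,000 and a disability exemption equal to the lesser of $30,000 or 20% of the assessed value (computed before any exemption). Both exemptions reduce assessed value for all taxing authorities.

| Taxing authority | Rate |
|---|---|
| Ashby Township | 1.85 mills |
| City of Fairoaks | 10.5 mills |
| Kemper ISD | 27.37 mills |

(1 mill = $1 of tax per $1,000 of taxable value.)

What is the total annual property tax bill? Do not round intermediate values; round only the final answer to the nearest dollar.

$74,654

Assessed value = $2,075,800 × 0.93 = $1,930,494
Disability exemption = min($30,000, 20% × $1,930,494) = min($30,000, $386,098.8) = $30,000 (dollar cap binds)
Taxable value = $1,930,494 − $21,000 − $30,000 = $1,879,494
Ashby Township: $1,879,494 × 0.00185 = $3,477.0639
City of Fairoaks: $1,879,494 × 0.0105 = $19,734.687
Kemper ISD: $1,879,494 × 0.02737 = $51,441.75078
Total = $74,653.50168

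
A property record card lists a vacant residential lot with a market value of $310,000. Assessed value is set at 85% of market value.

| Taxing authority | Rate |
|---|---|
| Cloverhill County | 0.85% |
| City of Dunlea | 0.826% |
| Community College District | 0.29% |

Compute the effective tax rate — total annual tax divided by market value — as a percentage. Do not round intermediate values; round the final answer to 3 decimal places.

1.671%

Assessed value = $310,000 × 0.85 = $263,500
Cloverhill County: $263,500 × 0.0085 = $2,239.75
City of Dunlea: $263,500 × 0.00826 = $2,176.51
Community College District: $263,500 × 0.0029 = $764.15
Total tax = $5,180.41
Effective rate = $5,180.41 ÷ $310,000 = 1.671% of market value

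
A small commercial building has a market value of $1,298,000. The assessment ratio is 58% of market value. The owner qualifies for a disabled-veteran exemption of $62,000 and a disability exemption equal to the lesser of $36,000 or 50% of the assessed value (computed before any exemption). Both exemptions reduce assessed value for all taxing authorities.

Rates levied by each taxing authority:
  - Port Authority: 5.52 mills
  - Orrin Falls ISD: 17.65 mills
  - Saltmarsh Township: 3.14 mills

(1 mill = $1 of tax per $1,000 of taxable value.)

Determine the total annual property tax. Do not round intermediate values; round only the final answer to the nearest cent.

Assessed value = $1,298,000 × 0.58 = $752,840
Disability exemption = min($36,000, 50% × $752,840) = min($36,000, $376,420) = $36,000 (dollar cap binds)
Taxable value = $752,840 − $62,000 − $36,000 = $654,840
Port Authority: $654,840 × 0.00552 = $3,614.7168
Orrin Falls ISD: $654,840 × 0.01765 = $11,557.926
Saltmarsh Township: $654,840 × 0.00314 = $2,056.1976
Total = $17,228.8404

$17,228.84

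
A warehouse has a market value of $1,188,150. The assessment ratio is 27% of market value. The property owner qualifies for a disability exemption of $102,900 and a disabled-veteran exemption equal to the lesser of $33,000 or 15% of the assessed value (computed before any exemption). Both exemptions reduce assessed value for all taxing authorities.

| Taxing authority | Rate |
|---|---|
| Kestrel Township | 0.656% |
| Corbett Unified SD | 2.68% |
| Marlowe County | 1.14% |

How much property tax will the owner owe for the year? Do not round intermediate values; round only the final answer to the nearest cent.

Assessed value = $1,188,150 × 0.27 = $320,800.5
Disabled-veteran exemption = min($33,000, 15% × $320,800.5) = min($33,000, $48,120.075) = $33,000 (dollar cap binds)
Taxable value = $320,800.5 − $102,900 − $33,000 = $184,900.5
Kestrel Township: $184,900.5 × 0.00656 = $1,212.94728
Corbett Unified SD: $184,900.5 × 0.0268 = $4,955.3334
Marlowe County: $184,900.5 × 0.0114 = $2,107.8657
Total = $8,276.14638

$8,276.15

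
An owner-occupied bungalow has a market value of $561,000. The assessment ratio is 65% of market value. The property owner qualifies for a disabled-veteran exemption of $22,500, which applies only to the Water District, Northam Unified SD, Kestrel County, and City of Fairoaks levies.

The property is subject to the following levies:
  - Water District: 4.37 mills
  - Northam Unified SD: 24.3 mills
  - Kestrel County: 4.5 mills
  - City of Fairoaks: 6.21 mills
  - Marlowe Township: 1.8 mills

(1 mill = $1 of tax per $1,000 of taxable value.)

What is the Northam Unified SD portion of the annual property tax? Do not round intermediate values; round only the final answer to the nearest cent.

$8,314.25

Assessed value = $561,000 × 0.65 = $364,650
Northam Unified SD taxable value = $364,650 − $22,500 = $342,150
Northam Unified SD levy = $342,150 × 0.0243 = $8,314.245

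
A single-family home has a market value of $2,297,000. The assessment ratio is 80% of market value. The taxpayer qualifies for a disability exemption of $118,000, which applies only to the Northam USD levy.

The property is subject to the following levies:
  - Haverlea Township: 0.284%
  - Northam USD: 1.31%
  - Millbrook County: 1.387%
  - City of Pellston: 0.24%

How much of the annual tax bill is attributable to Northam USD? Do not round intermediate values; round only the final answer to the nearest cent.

Assessed value = $2,297,000 × 0.8 = $1,837,600
Northam USD taxable value = $1,837,600 − $118,000 = $1,719,600
Northam USD levy = $1,719,600 × 0.0131 = $22,526.76

$22,526.76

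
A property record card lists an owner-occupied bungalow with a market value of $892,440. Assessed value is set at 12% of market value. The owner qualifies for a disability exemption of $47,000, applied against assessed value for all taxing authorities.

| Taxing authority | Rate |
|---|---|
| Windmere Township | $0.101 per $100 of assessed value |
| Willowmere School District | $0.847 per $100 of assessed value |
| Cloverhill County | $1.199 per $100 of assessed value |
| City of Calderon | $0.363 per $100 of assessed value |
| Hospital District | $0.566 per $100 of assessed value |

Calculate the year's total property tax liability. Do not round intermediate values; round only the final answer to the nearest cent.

$1,848.45

Assessed value = $892,440 × 0.12 = $107,092.8
Taxable value = $107,092.8 − $47,000 = $60,092.8
Windmere Township: $60,092.8 × 0.00101 = $60.693728
Willowmere School District: $60,092.8 × 0.00847 = $508.986016
Cloverhill County: $60,092.8 × 0.01199 = $720.512672
City of Calderon: $60,092.8 × 0.00363 = $218.136864
Hospital District: $60,092.8 × 0.00566 = $340.125248
Total = $60.693728 + $508.986016 + $720.512672 + $218.136864 + $340.125248 = $1,848.454528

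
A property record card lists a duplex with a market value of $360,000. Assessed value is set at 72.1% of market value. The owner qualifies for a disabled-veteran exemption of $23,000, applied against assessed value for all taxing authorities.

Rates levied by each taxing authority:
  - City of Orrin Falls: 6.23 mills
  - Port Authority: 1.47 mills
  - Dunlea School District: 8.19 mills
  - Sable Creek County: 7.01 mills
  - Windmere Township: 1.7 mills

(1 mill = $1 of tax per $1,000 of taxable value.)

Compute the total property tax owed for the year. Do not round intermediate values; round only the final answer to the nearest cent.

Assessed value = $360,000 × 0.721 = $259,560
Taxable value = $259,560 − $23,000 = $236,560
City of Orrin Falls: $236,560 × 0.00623 = $1,473.7688
Port Authority: $236,560 × 0.00147 = $347.7432
Dunlea School District: $236,560 × 0.00819 = $1,937.4264
Sable Creek County: $236,560 × 0.00701 = $1,658.2856
Windmere Township: $236,560 × 0.0017 = $402.152
Total = $1,473.7688 + $347.7432 + $1,937.4264 + $1,658.2856 + $402.152 = $5,819.376

$5,819.38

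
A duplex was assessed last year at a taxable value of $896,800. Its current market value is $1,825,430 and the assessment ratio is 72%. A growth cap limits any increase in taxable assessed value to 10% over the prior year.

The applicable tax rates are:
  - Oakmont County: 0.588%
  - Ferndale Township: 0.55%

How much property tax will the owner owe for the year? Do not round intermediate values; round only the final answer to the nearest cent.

Uncapped assessed value = $1,825,430 × 0.72 = $1,314,309.6
Cap limit = $896,800 × 1.1 = $986,480
Taxable assessed value = min($1,314,309.6, $986,480) = $986,480 (cap binds)
Oakmont County: $986,480 × 0.00588 = $5,800.5024
Ferndale Township: $986,480 × 0.0055 = $5,425.64
Total = $11,226.1424

$11,226.14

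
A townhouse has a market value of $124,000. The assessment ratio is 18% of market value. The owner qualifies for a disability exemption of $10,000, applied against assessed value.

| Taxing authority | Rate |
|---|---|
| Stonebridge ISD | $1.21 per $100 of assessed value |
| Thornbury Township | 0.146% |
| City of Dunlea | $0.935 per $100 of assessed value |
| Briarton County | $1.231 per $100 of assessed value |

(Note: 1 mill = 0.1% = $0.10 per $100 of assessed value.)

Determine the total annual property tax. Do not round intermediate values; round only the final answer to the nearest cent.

Assessed value = $124,000 × 0.18 = $22,320
Taxable value = $22,320 − $10,000 = $12,320
Stonebridge ISD: $12,320 × 0.0121 = $149.072
Thornbury Township: $12,320 × 0.00146 = $17.9872
City of Dunlea: $12,320 × 0.00935 = $115.192
Briarton County: $12,320 × 0.01231 = $151.6592
Total = $433.9104

$433.91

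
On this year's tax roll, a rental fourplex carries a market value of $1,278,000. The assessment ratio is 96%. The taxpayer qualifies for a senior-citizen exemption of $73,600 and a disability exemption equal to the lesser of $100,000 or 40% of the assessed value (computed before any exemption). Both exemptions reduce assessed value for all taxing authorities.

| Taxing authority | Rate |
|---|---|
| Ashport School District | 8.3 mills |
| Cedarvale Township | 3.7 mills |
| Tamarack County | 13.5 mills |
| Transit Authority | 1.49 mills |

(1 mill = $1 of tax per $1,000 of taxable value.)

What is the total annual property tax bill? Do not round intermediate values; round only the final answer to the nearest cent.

$28,428.03

Assessed value = $1,278,000 × 0.96 = $1,226,880
Disability exemption = min($100,000, 40% × $1,226,880) = min($100,000, $490,752) = $100,000 (dollar cap binds)
Taxable value = $1,226,880 − $73,600 − $100,000 = $1,053,280
Ashport School District: $1,053,280 × 0.0083 = $8,742.224
Cedarvale Township: $1,053,280 × 0.0037 = $3,897.136
Tamarack County: $1,053,280 × 0.0135 = $14,219.28
Transit Authority: $1,053,280 × 0.00149 = $1,569.3872
Total = $28,428.0272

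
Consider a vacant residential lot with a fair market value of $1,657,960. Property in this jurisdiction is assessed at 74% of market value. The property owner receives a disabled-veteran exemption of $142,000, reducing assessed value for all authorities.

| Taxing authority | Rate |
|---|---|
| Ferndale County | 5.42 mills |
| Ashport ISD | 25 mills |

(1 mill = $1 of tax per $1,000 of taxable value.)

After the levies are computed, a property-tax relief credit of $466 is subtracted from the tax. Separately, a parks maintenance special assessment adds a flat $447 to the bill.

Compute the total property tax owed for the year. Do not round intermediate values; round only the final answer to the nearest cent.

$32,983.37

Assessed value = $1,657,960 × 0.74 = $1,226,890.4
Taxable value = $1,226,890.4 − $142,000 = $1,084,890.4
Ferndale County: $1,084,890.4 × 0.00542 = $5,880.105968
Ashport ISD: $1,084,890.4 × 0.025 = $27,122.26
Levies subtotal = $33,002.365968
After credit = $33,002.365968 − $466 = $32,536.365968
Total = $32,536.365968 + $447 = $32,983.365968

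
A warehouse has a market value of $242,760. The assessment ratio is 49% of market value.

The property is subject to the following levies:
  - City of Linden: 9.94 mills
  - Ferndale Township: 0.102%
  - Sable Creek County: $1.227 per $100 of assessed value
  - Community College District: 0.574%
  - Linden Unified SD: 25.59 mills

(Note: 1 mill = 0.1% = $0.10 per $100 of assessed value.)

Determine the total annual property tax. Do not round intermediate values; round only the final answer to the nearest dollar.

$6,490

Assessed value = $242,760 × 0.49 = $118,952.4
City of Linden: $118,952.4 × 0.00994 = $1,182.386856
Ferndale Township: $118,952.4 × 0.00102 = $121.331448
Sable Creek County: $118,952.4 × 0.01227 = $1,459.545948
Community College District: $118,952.4 × 0.00574 = $682.786776
Linden Unified SD: $118,952.4 × 0.02559 = $3,043.991916
Total = $6,490.042944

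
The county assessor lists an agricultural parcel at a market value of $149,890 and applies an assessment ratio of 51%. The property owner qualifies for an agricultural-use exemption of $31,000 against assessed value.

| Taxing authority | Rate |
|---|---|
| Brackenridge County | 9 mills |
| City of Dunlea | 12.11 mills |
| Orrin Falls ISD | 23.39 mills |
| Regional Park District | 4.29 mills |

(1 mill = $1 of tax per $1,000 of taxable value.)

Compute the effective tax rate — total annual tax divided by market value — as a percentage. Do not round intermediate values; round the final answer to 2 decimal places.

Assessed value = $149,890 × 0.51 = $76,443.9
Taxable value = $76,443.9 − $31,000 = $45,443.9
Brackenridge County: $45,443.9 × 0.009 = $408.9951
City of Dunlea: $45,443.9 × 0.01211 = $550.325629
Orrin Falls ISD: $45,443.9 × 0.02339 = $1,062.932821
Regional Park District: $45,443.9 × 0.00429 = $194.954331
Total tax = $2,217.207881
Effective rate = $2,217.207881 ÷ $149,890 = 1.48% of market value

1.48%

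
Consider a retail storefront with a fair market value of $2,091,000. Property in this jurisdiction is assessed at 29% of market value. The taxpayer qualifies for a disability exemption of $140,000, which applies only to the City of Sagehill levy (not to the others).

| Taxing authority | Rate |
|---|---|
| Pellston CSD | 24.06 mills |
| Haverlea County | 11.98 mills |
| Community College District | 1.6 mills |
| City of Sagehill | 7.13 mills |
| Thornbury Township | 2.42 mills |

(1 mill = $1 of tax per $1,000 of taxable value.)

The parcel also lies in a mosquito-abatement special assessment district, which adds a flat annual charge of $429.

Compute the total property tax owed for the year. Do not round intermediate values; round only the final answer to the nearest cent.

$28,046.34

Assessed value = $2,091,000 × 0.29 = $606,390
Pellston CSD: $606,390 × 0.02406 = $14,589.7434
Haverlea County: $606,390 × 0.01198 = $7,264.5522
Community College District: $606,390 × 0.0016 = $970.224
City of Sagehill: ($606,390 − $140,000) × 0.00713 = $466,390 × 0.00713 = $3,325.3607
Thornbury Township: $606,390 × 0.00242 = $1,467.4638
Levies subtotal = $27,617.3441
Total = $27,617.3441 + $429 = $28,046.3441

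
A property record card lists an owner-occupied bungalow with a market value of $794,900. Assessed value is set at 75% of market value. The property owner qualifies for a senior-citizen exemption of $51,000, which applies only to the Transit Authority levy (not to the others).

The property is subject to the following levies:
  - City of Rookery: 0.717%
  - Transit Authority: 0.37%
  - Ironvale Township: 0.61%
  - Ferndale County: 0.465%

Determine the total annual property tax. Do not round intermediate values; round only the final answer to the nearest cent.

Assessed value = $794,900 × 0.75 = $596,175
City of Rookery: $596,175 × 0.00717 = $4,274.57475
Transit Authority: ($596,175 − $51,000) × 0.0037 = $545,175 × 0.0037 = $2,017.1475
Ironvale Township: $596,175 × 0.0061 = $3,636.6675
Ferndale County: $596,175 × 0.00465 = $2,772.21375
Total = $12,700.6035

$12,700.60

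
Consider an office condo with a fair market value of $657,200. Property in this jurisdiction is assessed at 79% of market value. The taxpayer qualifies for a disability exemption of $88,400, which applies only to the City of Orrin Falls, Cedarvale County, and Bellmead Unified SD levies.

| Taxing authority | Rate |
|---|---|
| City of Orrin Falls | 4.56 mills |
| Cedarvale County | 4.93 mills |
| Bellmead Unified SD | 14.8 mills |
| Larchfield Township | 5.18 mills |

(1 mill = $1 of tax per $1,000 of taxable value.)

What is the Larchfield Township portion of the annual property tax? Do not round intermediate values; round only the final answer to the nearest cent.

$2,689.39

Assessed value = $657,200 × 0.79 = $519,188
Larchfield Township taxable value = $519,188 (exemption does not apply)
Larchfield Township levy = $519,188 × 0.00518 = $2,689.39384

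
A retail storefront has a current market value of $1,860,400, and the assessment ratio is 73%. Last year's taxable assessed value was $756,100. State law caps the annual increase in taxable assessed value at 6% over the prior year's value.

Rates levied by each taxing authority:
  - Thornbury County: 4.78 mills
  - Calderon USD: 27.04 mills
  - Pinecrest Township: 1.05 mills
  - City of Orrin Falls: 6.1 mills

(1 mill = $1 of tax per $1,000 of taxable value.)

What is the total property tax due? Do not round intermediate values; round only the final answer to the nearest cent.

Uncapped assessed value = $1,860,400 × 0.73 = $1,358,092
Cap limit = $756,100 × 1.06 = $801,466
Taxable assessed value = min($1,358,092, $801,466) = $801,466 (cap binds)
Thornbury County: $801,466 × 0.00478 = $3,831.00748
Calderon USD: $801,466 × 0.02704 = $21,671.64064
Pinecrest Township: $801,466 × 0.00105 = $841.5393
City of Orrin Falls: $801,466 × 0.0061 = $4,888.9426
Total = $31,233.13002

$31,233.13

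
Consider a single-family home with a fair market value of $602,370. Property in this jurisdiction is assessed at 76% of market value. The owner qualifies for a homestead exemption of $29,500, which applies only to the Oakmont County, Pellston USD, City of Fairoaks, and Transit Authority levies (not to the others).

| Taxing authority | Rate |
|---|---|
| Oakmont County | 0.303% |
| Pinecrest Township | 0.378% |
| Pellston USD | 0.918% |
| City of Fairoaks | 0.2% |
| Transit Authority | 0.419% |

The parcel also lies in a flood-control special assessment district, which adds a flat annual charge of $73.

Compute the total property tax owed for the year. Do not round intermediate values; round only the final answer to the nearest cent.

$9,684.23

Assessed value = $602,370 × 0.76 = $457,801.2
Oakmont County: ($457,801.2 − $29,500) × 0.00303 = $428,301.2 × 0.00303 = $1,297.752636
Pinecrest Township: $457,801.2 × 0.00378 = $1,730.488536
Pellston USD: ($457,801.2 − $29,500) × 0.00918 = $428,301.2 × 0.00918 = $3,931.805016
City of Fairoaks: ($457,801.2 − $29,500) × 0.002 = $428,301.2 × 0.002 = $856.6024
Transit Authority: ($457,801.2 − $29,500) × 0.00419 = $428,301.2 × 0.00419 = $1,794.582028
Levies subtotal = $9,611.230616
Total = $9,611.230616 + $73 = $9,684.230616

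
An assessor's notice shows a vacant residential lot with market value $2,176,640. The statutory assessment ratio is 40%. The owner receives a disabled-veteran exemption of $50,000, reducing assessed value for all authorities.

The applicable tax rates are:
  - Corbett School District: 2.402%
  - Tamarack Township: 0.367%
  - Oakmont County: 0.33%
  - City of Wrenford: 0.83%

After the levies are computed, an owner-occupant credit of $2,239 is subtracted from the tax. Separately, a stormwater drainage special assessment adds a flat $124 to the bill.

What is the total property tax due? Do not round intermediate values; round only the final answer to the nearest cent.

$30,128.57

Assessed value = $2,176,640 × 0.4 = $870,656
Taxable value = $870,656 − $50,000 = $820,656
Corbett School District: $820,656 × 0.02402 = $19,712.15712
Tamarack Township: $820,656 × 0.00367 = $3,011.80752
Oakmont County: $820,656 × 0.0033 = $2,708.1648
City of Wrenford: $820,656 × 0.0083 = $6,811.4448
Levies subtotal = $32,243.57424
After credit = $32,243.57424 − $2,239 = $30,004.57424
Total = $30,004.57424 + $124 = $30,128.57424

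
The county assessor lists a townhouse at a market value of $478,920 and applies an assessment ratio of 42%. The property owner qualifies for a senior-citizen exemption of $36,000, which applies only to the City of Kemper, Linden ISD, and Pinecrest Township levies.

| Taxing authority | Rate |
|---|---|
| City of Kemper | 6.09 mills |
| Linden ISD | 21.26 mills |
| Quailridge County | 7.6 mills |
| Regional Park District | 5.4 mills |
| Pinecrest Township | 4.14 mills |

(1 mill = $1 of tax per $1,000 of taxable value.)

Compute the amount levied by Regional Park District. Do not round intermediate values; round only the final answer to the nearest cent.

$1,086.19

Assessed value = $478,920 × 0.42 = $201,146.4
Regional Park District taxable value = $201,146.4 (exemption does not apply)
Regional Park District levy = $201,146.4 × 0.0054 = $1,086.19056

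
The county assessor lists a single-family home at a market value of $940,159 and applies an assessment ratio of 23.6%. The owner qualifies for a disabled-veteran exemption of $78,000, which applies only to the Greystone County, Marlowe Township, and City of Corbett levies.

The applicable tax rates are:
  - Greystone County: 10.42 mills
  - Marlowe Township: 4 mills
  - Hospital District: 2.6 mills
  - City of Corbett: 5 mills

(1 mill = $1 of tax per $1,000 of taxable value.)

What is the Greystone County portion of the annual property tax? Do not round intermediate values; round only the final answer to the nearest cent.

Assessed value = $940,159 × 0.236 = $221,877.524
Greystone County taxable value = $221,877.524 − $78,000 = $143,877.524
Greystone County levy = $143,877.524 × 0.01042 = $1,499.20380008

$1,499.20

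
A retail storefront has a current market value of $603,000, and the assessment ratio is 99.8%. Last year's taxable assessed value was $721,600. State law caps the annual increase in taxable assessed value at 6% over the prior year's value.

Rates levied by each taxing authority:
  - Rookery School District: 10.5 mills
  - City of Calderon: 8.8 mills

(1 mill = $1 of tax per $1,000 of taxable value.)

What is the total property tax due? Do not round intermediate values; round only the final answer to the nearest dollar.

$11,615

Uncapped assessed value = $603,000 × 0.998 = $601,794
Cap limit = $721,600 × 1.06 = $764,896
Taxable assessed value = min($601,794, $764,896) = $601,794 (cap does not bind)
Rookery School District: $601,794 × 0.0105 = $6,318.837
City of Calderon: $601,794 × 0.0088 = $5,295.7872
Total = $11,614.6242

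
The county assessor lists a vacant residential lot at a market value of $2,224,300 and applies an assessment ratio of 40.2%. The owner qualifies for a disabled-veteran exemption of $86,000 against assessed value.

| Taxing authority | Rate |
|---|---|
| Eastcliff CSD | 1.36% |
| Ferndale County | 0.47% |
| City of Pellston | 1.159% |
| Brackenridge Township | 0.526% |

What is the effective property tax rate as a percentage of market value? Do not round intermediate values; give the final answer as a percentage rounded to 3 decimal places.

Assessed value = $2,224,300 × 0.402 = $894,168.6
Taxable value = $894,168.6 − $86,000 = $808,168.6
Eastcliff CSD: $808,168.6 × 0.0136 = $10,991.09296
Ferndale County: $808,168.6 × 0.0047 = $3,798.39242
City of Pellston: $808,168.6 × 0.01159 = $9,366.674074
Brackenridge Township: $808,168.6 × 0.00526 = $4,250.966836
Total tax = $28,407.12629
Effective rate = $28,407.12629 ÷ $2,224,300 = 1.277% of market value

1.277%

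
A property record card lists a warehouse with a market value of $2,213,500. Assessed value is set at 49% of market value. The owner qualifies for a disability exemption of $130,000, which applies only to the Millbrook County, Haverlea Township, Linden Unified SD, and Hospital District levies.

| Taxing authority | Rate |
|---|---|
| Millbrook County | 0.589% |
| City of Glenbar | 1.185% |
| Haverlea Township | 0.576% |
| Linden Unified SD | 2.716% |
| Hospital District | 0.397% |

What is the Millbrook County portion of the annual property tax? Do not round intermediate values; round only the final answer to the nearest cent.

Assessed value = $2,213,500 × 0.49 = $1,084,615
Millbrook County taxable value = $1,084,615 − $130,000 = $954,615
Millbrook County levy = $954,615 × 0.00589 = $5,622.68235

$5,622.68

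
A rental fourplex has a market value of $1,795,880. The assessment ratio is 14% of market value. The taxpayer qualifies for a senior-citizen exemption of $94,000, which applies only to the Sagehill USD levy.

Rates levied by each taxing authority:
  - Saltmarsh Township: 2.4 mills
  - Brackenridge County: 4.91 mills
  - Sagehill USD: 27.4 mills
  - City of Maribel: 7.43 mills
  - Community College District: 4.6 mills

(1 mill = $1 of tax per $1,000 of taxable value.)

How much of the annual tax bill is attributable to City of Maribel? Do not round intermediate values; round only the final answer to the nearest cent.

$1,868.07

Assessed value = $1,795,880 × 0.14 = $251,423.2
City of Maribel taxable value = $251,423.2 (exemption does not apply)
City of Maribel levy = $251,423.2 × 0.00743 = $1,868.074376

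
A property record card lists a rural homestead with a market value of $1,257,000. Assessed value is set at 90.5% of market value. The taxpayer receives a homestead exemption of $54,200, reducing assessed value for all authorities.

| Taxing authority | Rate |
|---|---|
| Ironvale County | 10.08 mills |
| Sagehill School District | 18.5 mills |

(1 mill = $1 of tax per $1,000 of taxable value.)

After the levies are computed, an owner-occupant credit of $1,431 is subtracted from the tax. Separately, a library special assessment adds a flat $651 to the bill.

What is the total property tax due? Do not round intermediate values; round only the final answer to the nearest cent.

Assessed value = $1,257,000 × 0.905 = $1,137,585
Taxable value = $1,137,585 − $54,200 = $1,083,385
Ironvale County: $1,083,385 × 0.01008 = $10,920.5208
Sagehill School District: $1,083,385 × 0.0185 = $20,042.6225
Levies subtotal = $30,963.1433
After credit = $30,963.1433 − $1,431 = $29,532.1433
Total = $29,532.1433 + $651 = $30,183.1433

$30,183.14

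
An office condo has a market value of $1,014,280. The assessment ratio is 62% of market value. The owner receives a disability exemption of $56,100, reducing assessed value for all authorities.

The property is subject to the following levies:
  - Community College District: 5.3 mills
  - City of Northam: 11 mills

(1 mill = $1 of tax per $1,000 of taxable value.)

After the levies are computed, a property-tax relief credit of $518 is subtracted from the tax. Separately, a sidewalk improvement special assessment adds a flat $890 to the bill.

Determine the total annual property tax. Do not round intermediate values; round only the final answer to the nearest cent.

Assessed value = $1,014,280 × 0.62 = $628,853.6
Taxable value = $628,853.6 − $56,100 = $572,753.6
Community College District: $572,753.6 × 0.0053 = $3,035.59408
City of Northam: $572,753.6 × 0.011 = $6,300.2896
Levies subtotal = $9,335.88368
After credit = $9,335.88368 − $518 = $8,817.88368
Total = $8,817.88368 + $890 = $9,707.88368

$9,707.88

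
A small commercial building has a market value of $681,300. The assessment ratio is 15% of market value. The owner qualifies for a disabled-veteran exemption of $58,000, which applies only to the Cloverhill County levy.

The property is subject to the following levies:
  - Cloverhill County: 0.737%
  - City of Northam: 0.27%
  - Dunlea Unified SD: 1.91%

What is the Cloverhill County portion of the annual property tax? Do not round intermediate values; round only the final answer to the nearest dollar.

Assessed value = $681,300 × 0.15 = $102,195
Cloverhill County taxable value = $102,195 − $58,000 = $44,195
Cloverhill County levy = $44,195 × 0.00737 = $325.71715

$326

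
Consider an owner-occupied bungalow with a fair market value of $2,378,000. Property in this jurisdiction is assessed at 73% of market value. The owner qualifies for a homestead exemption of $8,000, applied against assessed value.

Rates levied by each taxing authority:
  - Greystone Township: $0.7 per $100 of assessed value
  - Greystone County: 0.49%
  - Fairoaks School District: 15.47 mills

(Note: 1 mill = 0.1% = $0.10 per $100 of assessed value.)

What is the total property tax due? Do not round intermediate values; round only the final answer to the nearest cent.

Assessed value = $2,378,000 × 0.73 = $1,735,940
Taxable value = $1,735,940 − $8,000 = $1,727,940
Greystone Township: $1,727,940 × 0.007 = $12,095.58
Greystone County: $1,727,940 × 0.0049 = $8,466.906
Fairoaks School District: $1,727,940 × 0.01547 = $26,731.2318
Total = $47,293.7178

$47,293.72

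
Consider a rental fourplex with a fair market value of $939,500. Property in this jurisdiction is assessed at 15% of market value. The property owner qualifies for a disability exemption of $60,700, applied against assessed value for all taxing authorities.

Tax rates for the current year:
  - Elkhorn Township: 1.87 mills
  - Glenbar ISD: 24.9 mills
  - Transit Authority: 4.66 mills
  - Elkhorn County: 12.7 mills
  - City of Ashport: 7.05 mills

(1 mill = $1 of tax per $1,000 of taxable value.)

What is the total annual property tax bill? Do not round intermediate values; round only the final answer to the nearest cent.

Assessed value = $939,500 × 0.15 = $140,925
Taxable value = $140,925 − $60,700 = $80,225
Elkhorn Township: $80,225 × 0.00187 = $150.02075
Glenbar ISD: $80,225 × 0.0249 = $1,997.6025
Transit Authority: $80,225 × 0.00466 = $373.8485
Elkhorn County: $80,225 × 0.0127 = $1,018.8575
City of Ashport: $80,225 × 0.00705 = $565.58625
Total = $150.02075 + $1,997.6025 + $373.8485 + $1,018.8575 + $565.58625 = $4,105.9155

$4,105.92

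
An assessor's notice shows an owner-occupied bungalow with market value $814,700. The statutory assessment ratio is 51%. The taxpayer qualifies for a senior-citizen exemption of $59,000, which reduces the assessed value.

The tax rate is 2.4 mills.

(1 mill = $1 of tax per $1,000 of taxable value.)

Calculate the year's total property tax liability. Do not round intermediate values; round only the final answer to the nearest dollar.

$856

Assessed value = $814,700 × 0.51 = $415,497
Taxable value = $415,497 − $59,000 = $356,497
Tax = $356,497 × 0.0024 = $855.5928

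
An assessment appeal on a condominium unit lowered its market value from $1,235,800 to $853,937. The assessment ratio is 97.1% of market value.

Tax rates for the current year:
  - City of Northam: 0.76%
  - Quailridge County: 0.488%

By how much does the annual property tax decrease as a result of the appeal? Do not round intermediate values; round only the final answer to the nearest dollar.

$4,627

Old assessed value = $1,235,800 × 0.971 = $1,199,961.8
New assessed value = $853,937 × 0.971 = $829,172.827
Combined rate = 0.0076 + 0.00488 = 0.01248
Old tax = $1,199,961.8 × 0.01248 = $14,975.523264
New tax = $829,172.827 × 0.01248 = $10,348.07688096
Reduction = $14,975.523264 − $10,348.07688096 = $4,627.44638304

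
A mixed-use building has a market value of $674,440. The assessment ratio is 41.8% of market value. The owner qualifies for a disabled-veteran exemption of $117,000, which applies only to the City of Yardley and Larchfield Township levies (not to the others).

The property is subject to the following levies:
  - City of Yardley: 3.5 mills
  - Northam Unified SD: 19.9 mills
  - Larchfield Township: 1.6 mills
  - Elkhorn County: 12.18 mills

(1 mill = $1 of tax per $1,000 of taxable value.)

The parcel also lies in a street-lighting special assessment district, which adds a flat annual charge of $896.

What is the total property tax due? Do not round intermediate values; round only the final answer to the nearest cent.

Assessed value = $674,440 × 0.418 = $281,915.92
City of Yardley: ($281,915.92 − $117,000) × 0.0035 = $164,915.92 × 0.0035 = $577.20572
Northam Unified SD: $281,915.92 × 0.0199 = $5,610.126808
Larchfield Township: ($281,915.92 − $117,000) × 0.0016 = $164,915.92 × 0.0016 = $263.865472
Elkhorn County: $281,915.92 × 0.01218 = $3,433.7359056
Levies subtotal = $9,884.9339056
Total = $9,884.9339056 + $896 = $10,780.9339056

$10,780.93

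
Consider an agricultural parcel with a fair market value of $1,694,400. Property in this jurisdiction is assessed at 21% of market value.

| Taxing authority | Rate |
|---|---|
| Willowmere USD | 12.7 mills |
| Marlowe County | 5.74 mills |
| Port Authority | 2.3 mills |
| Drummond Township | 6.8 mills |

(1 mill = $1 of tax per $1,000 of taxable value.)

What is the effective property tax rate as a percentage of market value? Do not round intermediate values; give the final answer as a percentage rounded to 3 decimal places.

Assessed value = $1,694,400 × 0.21 = $355,824
Willowmere USD: $355,824 × 0.0127 = $4,518.9648
Marlowe County: $355,824 × 0.00574 = $2,042.42976
Port Authority: $355,824 × 0.0023 = $818.3952
Drummond Township: $355,824 × 0.0068 = $2,419.6032
Total tax = $9,799.39296
Effective rate = $9,799.39296 ÷ $1,694,400 = 0.578% of market value

0.578%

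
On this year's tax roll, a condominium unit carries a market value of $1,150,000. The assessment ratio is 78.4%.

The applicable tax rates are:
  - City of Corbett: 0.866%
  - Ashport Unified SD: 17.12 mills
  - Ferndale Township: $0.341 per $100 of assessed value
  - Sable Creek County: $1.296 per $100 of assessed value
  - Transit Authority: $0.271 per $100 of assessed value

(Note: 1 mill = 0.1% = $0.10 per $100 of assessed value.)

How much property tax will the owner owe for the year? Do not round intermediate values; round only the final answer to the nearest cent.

Assessed value = $1,150,000 × 0.784 = $901,600
City of Corbett: $901,600 × 0.00866 = $7,807.856
Ashport Unified SD: $901,600 × 0.01712 = $15,435.392
Ferndale Township: $901,600 × 0.00341 = $3,074.456
Sable Creek County: $901,600 × 0.01296 = $11,684.736
Transit Authority: $901,600 × 0.00271 = $2,443.336
Total = $40,445.776

$40,445.78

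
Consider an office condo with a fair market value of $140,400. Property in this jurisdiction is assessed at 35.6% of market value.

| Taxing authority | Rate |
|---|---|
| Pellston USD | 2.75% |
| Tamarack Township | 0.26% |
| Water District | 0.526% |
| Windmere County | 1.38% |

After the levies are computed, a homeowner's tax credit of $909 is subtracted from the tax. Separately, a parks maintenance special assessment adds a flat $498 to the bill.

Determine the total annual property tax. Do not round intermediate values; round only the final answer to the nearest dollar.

Assessed value = $140,400 × 0.356 = $49,982.4
Pellston USD: $49,982.4 × 0.0275 = $1,374.516
Tamarack Township: $49,982.4 × 0.0026 = $129.95424
Water District: $49,982.4 × 0.00526 = $262.907424
Windmere County: $49,982.4 × 0.0138 = $689.75712
Levies subtotal = $2,457.134784
After credit = $2,457.134784 − $909 = $1,548.134784
Total = $1,548.134784 + $498 = $2,046.134784

$2,046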